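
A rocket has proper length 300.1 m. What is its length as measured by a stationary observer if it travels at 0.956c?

Proper length L₀ = 300.1 m
γ = 1/√(1 - 0.956²) = 3.4087
L = L₀/γ = 300.1/3.4087 = 88.04 m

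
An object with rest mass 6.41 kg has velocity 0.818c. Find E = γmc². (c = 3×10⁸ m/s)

γ = 1/√(1 - 0.818²) = 1.738
mc² = 6.41 × (3×10⁸)² = 5.769×10¹⁷ J
E = γmc² = 1.738 × 5.769×10¹⁷ = 1.003×10¹⁸ J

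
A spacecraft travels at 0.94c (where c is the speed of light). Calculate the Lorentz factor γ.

v/c = 0.94, so (v/c)² = 0.8836
1 - (v/c)² = 0.1164
γ = 1/√(0.1164) = 2.931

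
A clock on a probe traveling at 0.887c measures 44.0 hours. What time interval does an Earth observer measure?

Proper time Δt₀ = 44.0 hours
γ = 1/√(1 - 0.887²) = 2.1656
Δt = γΔt₀ = 2.1656 × 44.0 = 95.29 hours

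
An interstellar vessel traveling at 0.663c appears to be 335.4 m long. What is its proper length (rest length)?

Contracted length L = 335.4 m
γ = 1/√(1 - 0.663²) = 1.3358
L₀ = γL = 1.3358 × 335.4 = 448.0 m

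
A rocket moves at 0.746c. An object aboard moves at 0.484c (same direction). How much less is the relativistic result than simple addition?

Classical: u' + v = 0.484 + 0.746 = 1.23c
Relativistic: u = (0.484 + 0.746)/(1 + 0.361064) = 1.23/1.361064 = 0.9037c
Difference: 1.23 - 0.9037 = 0.3263c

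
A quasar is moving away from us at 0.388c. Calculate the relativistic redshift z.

β = 0.388
(1+β)/(1-β) = 1.388/0.612 = 2.268
√(2.268) = 1.506
z = 1.506 - 1 = 0.5060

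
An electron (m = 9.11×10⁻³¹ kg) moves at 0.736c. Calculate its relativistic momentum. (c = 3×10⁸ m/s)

γ = 1/√(1 - 0.736²) = 1.477
v = 0.736 × 3×10⁸ = 2.208×10⁸ m/s
p = γmv = 1.477 × 9.11×10⁻³¹ × 2.208×10⁸ = 2.971×10⁻²² kg·m/s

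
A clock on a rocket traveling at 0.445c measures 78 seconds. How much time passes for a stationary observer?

Proper time Δt₀ = 78 seconds
γ = 1/√(1 - 0.445²) = 1.1167
Δt = γΔt₀ = 1.1167 × 78 = 87.10 seconds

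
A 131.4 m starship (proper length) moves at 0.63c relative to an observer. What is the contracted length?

Proper length L₀ = 131.4 m
γ = 1/√(1 - 0.63²) = 1.288
L = L₀/γ = 131.4/1.288 = 102.0 m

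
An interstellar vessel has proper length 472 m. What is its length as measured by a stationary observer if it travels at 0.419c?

Proper length L₀ = 472 m
γ = 1/√(1 - 0.419²) = 1.1013
L = L₀/γ = 472/1.1013 = 428.6 m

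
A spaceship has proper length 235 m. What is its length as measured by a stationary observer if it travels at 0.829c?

Proper length L₀ = 235 m
γ = 1/√(1 - 0.829²) = 1.788
L = L₀/γ = 235/1.788 = 131.4 m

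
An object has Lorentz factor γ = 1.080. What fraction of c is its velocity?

From γ = 1/√(1 - v²/c²):
1/γ² = 1/1.080² = 0.85734
v²/c² = 1 - 0.85734 = 0.14266
v/c = √(0.14266) = 0.3777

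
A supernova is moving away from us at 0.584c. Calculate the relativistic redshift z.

β = 0.584
(1+β)/(1-β) = 1.584/0.416 = 3.8077
√(3.8077) = 1.9513
z = 1.9513 - 1 = 0.9513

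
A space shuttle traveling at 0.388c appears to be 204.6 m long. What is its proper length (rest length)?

Contracted length L = 204.6 m
γ = 1/√(1 - 0.388²) = 1.085
L₀ = γL = 1.085 × 204.6 = 222.0 m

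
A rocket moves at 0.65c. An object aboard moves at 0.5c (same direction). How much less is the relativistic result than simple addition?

Classical: u' + v = 0.5 + 0.65 = 1.15c
Relativistic: u = (0.5 + 0.65)/(1 + 0.325) = 1.15/1.325 = 0.8679c
Difference: 1.15 - 0.8679 = 0.2821c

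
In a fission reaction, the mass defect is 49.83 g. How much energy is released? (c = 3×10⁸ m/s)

Convert mass defect: Δm = 49.83 g = 0.04983 kg
E = Δm·c² = 0.04983 × (3×10⁸)²
= 0.04983 × 9×10¹⁶ = 4.485×10¹⁵ J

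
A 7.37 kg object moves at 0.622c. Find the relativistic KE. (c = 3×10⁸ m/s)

γ = 1/√(1 - 0.622²) = 1.2771
γ - 1 = 0.2771
KE = (γ-1)mc² = 0.2771 × 7.37 × (3×10⁸)² = 1.838×10¹⁷ J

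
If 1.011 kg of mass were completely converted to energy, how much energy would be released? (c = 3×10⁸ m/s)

Using E = mc²:
c² = (3×10⁸)² = 9×10¹⁶ m²/s²
E = 1.011 × 9×10¹⁶ = 9.099×10¹⁶ J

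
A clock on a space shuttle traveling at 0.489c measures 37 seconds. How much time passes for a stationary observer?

Proper time Δt₀ = 37 seconds
γ = 1/√(1 - 0.489²) = 1.1464
Δt = γΔt₀ = 1.1464 × 37 = 42.42 seconds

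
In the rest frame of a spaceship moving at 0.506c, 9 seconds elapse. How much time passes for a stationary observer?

Proper time Δt₀ = 9 seconds
γ = 1/√(1 - 0.506²) = 1.159
Δt = γΔt₀ = 1.159 × 9 = 10.43 seconds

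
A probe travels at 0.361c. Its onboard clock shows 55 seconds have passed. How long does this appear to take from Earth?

Proper time Δt₀ = 55 seconds
γ = 1/√(1 - 0.361²) = 1.0723
Δt = γΔt₀ = 1.0723 × 55 = 58.98 seconds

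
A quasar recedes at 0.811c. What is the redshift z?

β = 0.811
(1+β)/(1-β) = 1.811/0.189 = 9.582
√(9.582) = 3.095
z = 3.095 - 1 = 2.095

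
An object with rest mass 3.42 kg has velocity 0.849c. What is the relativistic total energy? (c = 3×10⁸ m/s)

γ = 1/√(1 - 0.849²) = 1.8925
mc² = 3.42 × (3×10⁸)² = 3.078×10¹⁷ J
E = γmc² = 1.8925 × 3.078×10¹⁷ = 5.825×10¹⁷ J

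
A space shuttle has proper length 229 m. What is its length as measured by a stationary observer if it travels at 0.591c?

Proper length L₀ = 229 m
γ = 1/√(1 - 0.591²) = 1.240
L = L₀/γ = 229/1.240 = 184.7 m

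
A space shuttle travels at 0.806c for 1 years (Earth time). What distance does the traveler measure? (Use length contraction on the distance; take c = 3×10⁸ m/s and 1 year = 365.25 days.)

Earth distance: d = v × t = 0.806c × 1 yr = 7.6306×10¹⁵ m
γ = 1.6894
d' = d/γ = 7.6306×10¹⁵/1.6894 = 4.517×10¹⁵ m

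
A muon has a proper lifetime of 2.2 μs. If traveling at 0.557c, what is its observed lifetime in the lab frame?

Proper lifetime τ₀ = 2.2 μs
γ = 1/√(1 - 0.557²) = 1.204
τ = γτ₀ = 1.204 × 2.2 μs = 2.649 μs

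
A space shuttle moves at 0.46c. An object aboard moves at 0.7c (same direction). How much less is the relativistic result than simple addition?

Classical: u' + v = 0.7 + 0.46 = 1.16c
Relativistic: u = (0.7 + 0.46)/(1 + 0.322) = 1.16/1.322 = 0.8775c
Difference: 1.16 - 0.8775 = 0.2825c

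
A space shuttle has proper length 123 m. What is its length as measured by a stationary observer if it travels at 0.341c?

Proper length L₀ = 123 m
γ = 1/√(1 - 0.341²) = 1.064
L = L₀/γ = 123/1.064 = 115.6 m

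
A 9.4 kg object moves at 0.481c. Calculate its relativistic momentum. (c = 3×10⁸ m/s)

γ = 1/√(1 - 0.481²) = 1.1406
v = 0.481 × 3×10⁸ = 1.443×10⁸ m/s
p = γmv = 1.1406 × 9.4 × 1.443×10⁸ = 1.547×10⁹ kg·m/s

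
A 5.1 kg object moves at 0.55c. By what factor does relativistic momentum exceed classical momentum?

p_rel = γmv, p_class = mv
Ratio = γ = 1/√(1 - 0.55²) = 1.197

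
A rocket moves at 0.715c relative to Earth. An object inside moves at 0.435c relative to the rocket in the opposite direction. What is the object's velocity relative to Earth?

Object's velocity in rocket frame is u' = -0.435c
u = (u' + v)/(1 + u'v/c²) = (v - 0.435)/(1 - 0.435·v/c²)
Numerator: 0.715 - 0.435 = 0.28
Denominator: 1 - 0.311025 = 0.688975
u = 0.28/0.688975 = 0.4064c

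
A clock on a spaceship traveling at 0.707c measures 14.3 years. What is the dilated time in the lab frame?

Proper time Δt₀ = 14.3 years
γ = 1/√(1 - 0.707²) = 1.414
Δt = γΔt₀ = 1.414 × 14.3 = 20.22 years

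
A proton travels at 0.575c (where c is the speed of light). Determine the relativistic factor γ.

v/c = 0.575, so (v/c)² = 0.330625
1 - (v/c)² = 0.669375
γ = 1/√(0.669375) = 1.222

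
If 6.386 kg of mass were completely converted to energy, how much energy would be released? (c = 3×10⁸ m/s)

Using E = mc²:
c² = (3×10⁸)² = 9×10¹⁶ m²/s²
E = 6.386 × 9×10¹⁶ = 5.747×10¹⁷ J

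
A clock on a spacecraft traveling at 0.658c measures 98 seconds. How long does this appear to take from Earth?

Proper time Δt₀ = 98 seconds
γ = 1/√(1 - 0.658²) = 1.328
Δt = γΔt₀ = 1.328 × 98 = 130.1 seconds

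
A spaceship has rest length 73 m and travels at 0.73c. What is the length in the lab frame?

Proper length L₀ = 73 m
γ = 1/√(1 - 0.73²) = 1.4632
L = L₀/γ = 73/1.4632 = 49.89 m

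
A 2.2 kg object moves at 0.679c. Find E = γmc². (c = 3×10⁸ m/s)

γ = 1/√(1 - 0.679²) = 1.362
mc² = 2.2 × (3×10⁸)² = 1.980×10¹⁷ J
E = γmc² = 1.362 × 1.980×10¹⁷ = 2.697×10¹⁷ J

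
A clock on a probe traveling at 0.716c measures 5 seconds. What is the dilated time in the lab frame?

Proper time Δt₀ = 5 seconds
γ = 1/√(1 - 0.716²) = 1.43246
Δt = γΔt₀ = 1.43246 × 5 = 7.162 seconds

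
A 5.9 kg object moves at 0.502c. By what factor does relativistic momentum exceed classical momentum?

p_rel = γmv, p_class = mv
Ratio = γ = 1/√(1 - 0.502²) = 1.156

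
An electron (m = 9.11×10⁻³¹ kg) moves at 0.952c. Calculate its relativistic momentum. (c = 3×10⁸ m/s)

γ = 1/√(1 - 0.952²) = 3.267
v = 0.952 × 3×10⁸ = 2.856×10⁸ m/s
p = γmv = 3.267 × 9.11×10⁻³¹ × 2.856×10⁸ = 8.500×10⁻²² kg·m/s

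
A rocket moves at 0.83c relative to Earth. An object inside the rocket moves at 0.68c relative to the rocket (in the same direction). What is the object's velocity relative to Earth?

u = (u' + v)/(1 + u'v/c²)
Numerator: 0.68 + 0.83 = 1.51
Denominator: 1 + 0.5644 = 1.5644
u = 1.51/1.5644 = 0.9652c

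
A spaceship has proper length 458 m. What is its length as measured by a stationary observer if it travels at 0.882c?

Proper length L₀ = 458 m
γ = 1/√(1 - 0.882²) = 2.122
L = L₀/γ = 458/2.122 = 215.8 m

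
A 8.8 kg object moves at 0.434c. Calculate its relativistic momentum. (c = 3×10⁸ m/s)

γ = 1/√(1 - 0.434²) = 1.110
v = 0.434 × 3×10⁸ = 1.302×10⁸ m/s
p = γmv = 1.110 × 8.8 × 1.302×10⁸ = 1.272×10⁹ kg·m/s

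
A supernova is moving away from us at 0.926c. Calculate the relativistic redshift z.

β = 0.926
(1+β)/(1-β) = 1.926/0.074 = 26.03
√(26.03) = 5.102
z = 5.102 - 1 = 4.102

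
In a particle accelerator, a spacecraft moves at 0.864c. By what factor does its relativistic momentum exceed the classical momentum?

p_rel = γmv, p_class = mv
Ratio = γ = 1/√(1 - 0.864²)
= 1/√(0.253504) = 1.986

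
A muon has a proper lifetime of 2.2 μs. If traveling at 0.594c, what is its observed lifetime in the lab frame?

Proper lifetime τ₀ = 2.2 μs
γ = 1/√(1 - 0.594²) = 1.243
τ = γτ₀ = 1.243 × 2.2 μs = 2.735 μs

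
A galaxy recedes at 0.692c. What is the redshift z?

β = 0.692
(1+β)/(1-β) = 1.692/0.308 = 5.494
√(5.494) = 2.344
z = 2.344 - 1 = 1.344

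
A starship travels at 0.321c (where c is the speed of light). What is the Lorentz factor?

v/c = 0.321, so (v/c)² = 0.103041
1 - (v/c)² = 0.896959
γ = 1/√(0.896959) = 1.056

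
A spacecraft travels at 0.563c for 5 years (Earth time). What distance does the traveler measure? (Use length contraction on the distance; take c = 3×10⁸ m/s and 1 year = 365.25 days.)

Earth distance: d = v × t = 0.563c × 5 yr = 2.66504×10¹⁶ m
γ = 1.20998
d' = d/γ = 2.66504×10¹⁶/1.20998 = 2.203×10¹⁶ m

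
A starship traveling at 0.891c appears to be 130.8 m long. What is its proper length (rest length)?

Contracted length L = 130.8 m
γ = 1/√(1 - 0.891²) = 2.2026
L₀ = γL = 2.2026 × 130.8 = 288.1 m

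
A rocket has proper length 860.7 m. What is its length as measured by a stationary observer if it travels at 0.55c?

Proper length L₀ = 860.7 m
γ = 1/√(1 - 0.55²) = 1.1974
L = L₀/γ = 860.7/1.1974 = 718.8 m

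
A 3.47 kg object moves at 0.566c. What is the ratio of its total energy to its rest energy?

E = γmc², E₀ = mc²
E/E₀ = γ = 1/√(1 - 0.566²) = 1.213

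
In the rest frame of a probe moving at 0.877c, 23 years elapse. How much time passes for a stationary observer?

Proper time Δt₀ = 23 years
γ = 1/√(1 - 0.877²) = 2.0812
Δt = γΔt₀ = 2.0812 × 23 = 47.87 years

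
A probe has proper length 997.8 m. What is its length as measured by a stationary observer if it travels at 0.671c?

Proper length L₀ = 997.8 m
γ = 1/√(1 - 0.671²) = 1.3487
L = L₀/γ = 997.8/1.3487 = 739.8 m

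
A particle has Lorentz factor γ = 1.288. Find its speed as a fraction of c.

From γ = 1/√(1 - v²/c²):
1/γ² = 1/1.288² = 0.6028
v²/c² = 1 - 0.6028 = 0.3972
v/c = √(0.3972) = 0.6302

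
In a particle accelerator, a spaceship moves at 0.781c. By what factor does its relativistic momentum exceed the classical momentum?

p_rel = γmv, p_class = mv
Ratio = γ = 1/√(1 - 0.781²)
= 1/√(0.390039) = 1.601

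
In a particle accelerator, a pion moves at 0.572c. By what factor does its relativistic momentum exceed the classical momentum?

p_rel = γmv, p_class = mv
Ratio = γ = 1/√(1 - 0.572²)
= 1/√(0.672816) = 1.219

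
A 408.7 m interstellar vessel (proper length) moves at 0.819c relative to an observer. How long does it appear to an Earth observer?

Proper length L₀ = 408.7 m
γ = 1/√(1 - 0.819²) = 1.743
L = L₀/γ = 408.7/1.743 = 234.5 m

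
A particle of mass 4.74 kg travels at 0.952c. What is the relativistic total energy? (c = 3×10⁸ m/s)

γ = 1/√(1 - 0.952²) = 3.267
mc² = 4.74 × (3×10⁸)² = 4.266×10¹⁷ J
E = γmc² = 3.267 × 4.266×10¹⁷ = 1.394×10¹⁸ J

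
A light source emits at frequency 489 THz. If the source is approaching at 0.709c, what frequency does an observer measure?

β = v/c = 0.709
(1+β)/(1-β) = 1.709/0.291 = 5.873
Doppler factor = √(5.873) = 2.423
f_obs = 489 × 2.423 = 1185 THz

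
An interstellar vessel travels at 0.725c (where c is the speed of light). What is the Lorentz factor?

v/c = 0.725, so (v/c)² = 0.525625
1 - (v/c)² = 0.474375
γ = 1/√(0.474375) = 1.452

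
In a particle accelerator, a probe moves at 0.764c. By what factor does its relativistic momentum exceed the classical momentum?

p_rel = γmv, p_class = mv
Ratio = γ = 1/√(1 - 0.764²)
= 1/√(0.416304) = 1.550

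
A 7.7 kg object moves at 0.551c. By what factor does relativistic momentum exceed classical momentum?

p_rel = γmv, p_class = mv
Ratio = γ = 1/√(1 - 0.551²) = 1.198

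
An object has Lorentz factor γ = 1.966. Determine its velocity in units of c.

From γ = 1/√(1 - v²/c²):
1/γ² = 1/1.966² = 0.2587
v²/c² = 1 - 0.2587 = 0.7413
v/c = √(0.7413) = 0.8610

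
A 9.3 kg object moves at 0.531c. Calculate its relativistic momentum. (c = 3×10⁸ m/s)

γ = 1/√(1 - 0.531²) = 1.180
v = 0.531 × 3×10⁸ = 1.593×10⁸ m/s
p = γmv = 1.180 × 9.3 × 1.593×10⁸ = 1.748×10⁹ kg·m/s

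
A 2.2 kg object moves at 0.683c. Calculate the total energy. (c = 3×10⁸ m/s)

γ = 1/√(1 - 0.683²) = 1.369
mc² = 2.2 × (3×10⁸)² = 1.980×10¹⁷ J
E = γmc² = 1.369 × 1.980×10¹⁷ = 2.711×10¹⁷ J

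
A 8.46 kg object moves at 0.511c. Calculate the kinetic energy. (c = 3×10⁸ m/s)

γ = 1/√(1 - 0.511²) = 1.1634
γ - 1 = 0.1634
KE = (γ-1)mc² = 0.1634 × 8.46 × (3×10⁸)² = 1.244×10¹⁷ J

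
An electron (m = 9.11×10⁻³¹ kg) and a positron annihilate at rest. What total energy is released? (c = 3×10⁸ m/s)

Both particles have the same rest mass, so total mass = 2m
E = 2m·c² = 2 × 9.11×10⁻³¹ × (3×10⁸)²
= 2 × 9.11×10⁻³¹ × 9×10¹⁶
= 1.640×10⁻¹³ J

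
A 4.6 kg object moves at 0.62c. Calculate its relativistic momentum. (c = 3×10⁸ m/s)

γ = 1/√(1 - 0.62²) = 1.2745
v = 0.62 × 3×10⁸ = 1.860×10⁸ m/s
p = γmv = 1.2745 × 4.6 × 1.860×10⁸ = 1.090×10⁹ kg·m/s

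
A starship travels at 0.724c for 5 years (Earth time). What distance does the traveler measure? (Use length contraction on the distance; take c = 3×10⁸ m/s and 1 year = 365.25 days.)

Earth distance: d = v × t = 0.724c × 5 yr = 3.4272×10¹⁶ m
γ = 1.4497
d' = d/γ = 3.4272×10¹⁶/1.4497 = 2.364×10¹⁶ m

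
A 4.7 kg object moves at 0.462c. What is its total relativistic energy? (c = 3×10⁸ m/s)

γ = 1/√(1 - 0.462²) = 1.12755
mc² = 4.7 × (3×10⁸)² = 4.230×10¹⁷ J
E = γmc² = 1.12755 × 4.230×10¹⁷ = 4.770×10¹⁷ J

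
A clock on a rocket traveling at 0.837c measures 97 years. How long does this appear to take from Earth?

Proper time Δt₀ = 97 years
γ = 1/√(1 - 0.837²) = 1.8275
Δt = γΔt₀ = 1.8275 × 97 = 177.3 years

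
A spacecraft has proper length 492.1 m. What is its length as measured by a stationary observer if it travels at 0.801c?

Proper length L₀ = 492.1 m
γ = 1/√(1 - 0.801²) = 1.6704
L = L₀/γ = 492.1/1.6704 = 294.6 m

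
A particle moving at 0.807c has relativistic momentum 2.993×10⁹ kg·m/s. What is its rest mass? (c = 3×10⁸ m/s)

γ = 1/√(1 - 0.807²) = 1.6933
v = 0.807 × 3×10⁸ = 2.421×10⁸ m/s
m = p/(γv) = 2.993×10⁹/(1.6933 × 2.421×10⁸) = 7.301 kg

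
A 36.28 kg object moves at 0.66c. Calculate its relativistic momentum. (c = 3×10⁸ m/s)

γ = 1/√(1 - 0.66²) = 1.3311
v = 0.66 × 3×10⁸ = 1.980×10⁸ m/s
p = γmv = 1.3311 × 36.28 × 1.980×10⁸ = 9.562×10⁹ kg·m/s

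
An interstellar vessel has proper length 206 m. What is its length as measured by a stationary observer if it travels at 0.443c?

Proper length L₀ = 206 m
γ = 1/√(1 - 0.443²) = 1.1154
L = L₀/γ = 206/1.1154 = 184.7 m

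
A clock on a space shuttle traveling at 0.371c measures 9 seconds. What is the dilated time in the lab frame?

Proper time Δt₀ = 9 seconds
γ = 1/√(1 - 0.371²) = 1.0769
Δt = γΔt₀ = 1.0769 × 9 = 9.692 seconds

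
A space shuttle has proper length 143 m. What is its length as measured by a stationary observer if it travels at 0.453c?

Proper length L₀ = 143 m
γ = 1/√(1 - 0.453²) = 1.122
L = L₀/γ = 143/1.122 = 127.5 m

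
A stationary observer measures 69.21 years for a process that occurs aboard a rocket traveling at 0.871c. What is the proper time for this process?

Dilated time Δt = 69.21 years
γ = 1/√(1 - 0.871²) = 2.0355
Δt₀ = Δt/γ = 69.21/2.0355 = 34.00 years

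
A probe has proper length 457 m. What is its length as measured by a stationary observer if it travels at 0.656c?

Proper length L₀ = 457 m
γ = 1/√(1 - 0.656²) = 1.325
L = L₀/γ = 457/1.325 = 344.9 m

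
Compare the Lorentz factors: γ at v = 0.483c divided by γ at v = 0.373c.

γ₁ = 1/√(1 - 0.483²) = 1.1420
γ₂ = 1/√(1 - 0.373²) = 1.0778
γ₁/γ₂ = 1.1420/1.0778 = 1.060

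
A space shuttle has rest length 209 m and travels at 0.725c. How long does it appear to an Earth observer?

Proper length L₀ = 209 m
γ = 1/√(1 - 0.725²) = 1.452
L = L₀/γ = 209/1.452 = 143.9 m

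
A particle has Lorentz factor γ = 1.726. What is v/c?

From γ = 1/√(1 - v²/c²):
1/γ² = 1/1.726² = 0.33567
v²/c² = 1 - 0.33567 = 0.66433
v/c = √(0.66433) = 0.8151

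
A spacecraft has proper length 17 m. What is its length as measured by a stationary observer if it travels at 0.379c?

Proper length L₀ = 17 m
γ = 1/√(1 - 0.379²) = 1.081
L = L₀/γ = 17/1.081 = 15.73 m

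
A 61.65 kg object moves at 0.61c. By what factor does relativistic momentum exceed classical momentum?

p_rel = γmv, p_class = mv
Ratio = γ = 1/√(1 - 0.61²) = 1.262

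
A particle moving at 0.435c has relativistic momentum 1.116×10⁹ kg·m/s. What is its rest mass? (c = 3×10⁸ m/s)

γ = 1/√(1 - 0.435²) = 1.1106
v = 0.435 × 3×10⁸ = 1.305×10⁸ m/s
m = p/(γv) = 1.116×10⁹/(1.1106 × 1.305×10⁸) = 7.700 kg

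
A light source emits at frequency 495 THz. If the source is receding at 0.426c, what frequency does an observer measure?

β = v/c = 0.426
(1-β)/(1+β) = 0.574/1.426 = 0.402525
Doppler factor = √(0.402525) = 0.63445
f_obs = 495 × 0.63445 = 314.1 THz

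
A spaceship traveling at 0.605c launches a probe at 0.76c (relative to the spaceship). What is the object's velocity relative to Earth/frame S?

u = (u' + v)/(1 + u'v/c²)
Numerator: 0.76 + 0.605 = 1.365
Denominator: 1 + 0.4598 = 1.4598
u = 1.365/1.4598 = 0.9351c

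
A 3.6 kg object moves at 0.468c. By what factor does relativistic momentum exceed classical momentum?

p_rel = γmv, p_class = mv
Ratio = γ = 1/√(1 - 0.468²) = 1.132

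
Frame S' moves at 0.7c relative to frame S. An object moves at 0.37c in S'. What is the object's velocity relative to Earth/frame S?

u = (u' + v)/(1 + u'v/c²)
Numerator: 0.37 + 0.7 = 1.07
Denominator: 1 + 0.259 = 1.259
u = 1.07/1.259 = 0.8499c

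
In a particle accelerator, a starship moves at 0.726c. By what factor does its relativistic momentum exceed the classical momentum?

p_rel = γmv, p_class = mv
Ratio = γ = 1/√(1 - 0.726²)
= 1/√(0.472924) = 1.454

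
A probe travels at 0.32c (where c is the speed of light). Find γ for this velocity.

v/c = 0.32, so (v/c)² = 0.1024
1 - (v/c)² = 0.8976
γ = 1/√(0.8976) = 1.056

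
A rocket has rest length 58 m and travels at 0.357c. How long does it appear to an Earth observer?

Proper length L₀ = 58 m
γ = 1/√(1 - 0.357²) = 1.0705
L = L₀/γ = 58/1.0705 = 54.18 m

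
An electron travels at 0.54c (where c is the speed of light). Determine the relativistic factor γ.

v/c = 0.54, so (v/c)² = 0.2916
1 - (v/c)² = 0.7084
γ = 1/√(0.7084) = 1.188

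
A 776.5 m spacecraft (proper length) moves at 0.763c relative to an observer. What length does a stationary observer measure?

Proper length L₀ = 776.5 m
γ = 1/√(1 - 0.763²) = 1.547
L = L₀/γ = 776.5/1.547 = 501.9 m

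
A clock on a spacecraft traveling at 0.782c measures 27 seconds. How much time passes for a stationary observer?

Proper time Δt₀ = 27 seconds
γ = 1/√(1 - 0.782²) = 1.6044
Δt = γΔt₀ = 1.6044 × 27 = 43.32 seconds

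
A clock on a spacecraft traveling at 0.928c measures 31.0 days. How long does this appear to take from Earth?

Proper time Δt₀ = 31.0 days
γ = 1/√(1 - 0.928²) = 2.684
Δt = γΔt₀ = 2.684 × 31.0 = 83.20 days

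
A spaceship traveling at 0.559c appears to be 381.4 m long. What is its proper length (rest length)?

Contracted length L = 381.4 m
γ = 1/√(1 - 0.559²) = 1.206
L₀ = γL = 1.206 × 381.4 = 460.0 m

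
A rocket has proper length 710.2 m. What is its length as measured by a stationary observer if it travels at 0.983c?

Proper length L₀ = 710.2 m
γ = 1/√(1 - 0.983²) = 5.446
L = L₀/γ = 710.2/5.446 = 130.4 m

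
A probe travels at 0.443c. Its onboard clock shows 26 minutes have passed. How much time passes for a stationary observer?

Proper time Δt₀ = 26 minutes
γ = 1/√(1 - 0.443²) = 1.1154
Δt = γΔt₀ = 1.1154 × 26 = 29.00 minutes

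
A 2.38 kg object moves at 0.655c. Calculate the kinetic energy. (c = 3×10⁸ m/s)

γ = 1/√(1 - 0.655²) = 1.3234
γ - 1 = 0.3234
KE = (γ-1)mc² = 0.3234 × 2.38 × (3×10⁸)² = 6.927×10¹⁶ J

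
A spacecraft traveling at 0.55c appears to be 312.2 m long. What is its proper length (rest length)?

Contracted length L = 312.2 m
γ = 1/√(1 - 0.55²) = 1.1974
L₀ = γL = 1.1974 × 312.2 = 373.8 m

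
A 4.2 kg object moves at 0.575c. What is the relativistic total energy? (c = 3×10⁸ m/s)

γ = 1/√(1 - 0.575²) = 1.2223
mc² = 4.2 × (3×10⁸)² = 3.780×10¹⁷ J
E = γmc² = 1.2223 × 3.780×10¹⁷ = 4.620×10¹⁷ J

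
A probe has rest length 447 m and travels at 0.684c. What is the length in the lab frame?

Proper length L₀ = 447 m
γ = 1/√(1 - 0.684²) = 1.3708
L = L₀/γ = 447/1.3708 = 326.1 m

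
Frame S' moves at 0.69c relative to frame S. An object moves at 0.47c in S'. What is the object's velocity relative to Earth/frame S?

u = (u' + v)/(1 + u'v/c²)
Numerator: 0.47 + 0.69 = 1.16
Denominator: 1 + 0.3243 = 1.3243
u = 1.16/1.3243 = 0.8759c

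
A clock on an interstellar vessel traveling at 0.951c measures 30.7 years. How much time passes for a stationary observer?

Proper time Δt₀ = 30.7 years
γ = 1/√(1 - 0.951²) = 3.2342
Δt = γΔt₀ = 3.2342 × 30.7 = 99.29 years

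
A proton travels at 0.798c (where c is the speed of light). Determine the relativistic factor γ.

v/c = 0.798, so (v/c)² = 0.636804
1 - (v/c)² = 0.363196
γ = 1/√(0.363196) = 1.659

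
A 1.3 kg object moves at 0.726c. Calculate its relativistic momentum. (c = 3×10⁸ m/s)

γ = 1/√(1 - 0.726²) = 1.454
v = 0.726 × 3×10⁸ = 2.178×10⁸ m/s
p = γmv = 1.454 × 1.3 × 2.178×10⁸ = 4.117×10⁸ kg·m/s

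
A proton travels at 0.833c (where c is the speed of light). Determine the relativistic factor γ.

v/c = 0.833, so (v/c)² = 0.693889
1 - (v/c)² = 0.306111
γ = 1/√(0.306111) = 1.807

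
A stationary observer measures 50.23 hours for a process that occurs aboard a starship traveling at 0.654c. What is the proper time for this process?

Dilated time Δt = 50.23 hours
γ = 1/√(1 - 0.654²) = 1.322
Δt₀ = Δt/γ = 50.23/1.322 = 38.00 hours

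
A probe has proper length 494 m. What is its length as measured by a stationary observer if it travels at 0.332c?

Proper length L₀ = 494 m
γ = 1/√(1 - 0.332²) = 1.060
L = L₀/γ = 494/1.060 = 466.0 m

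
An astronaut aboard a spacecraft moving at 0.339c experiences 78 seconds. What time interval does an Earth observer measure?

Proper time Δt₀ = 78 seconds
γ = 1/√(1 - 0.339²) = 1.063
Δt = γΔt₀ = 1.063 × 78 = 82.91 seconds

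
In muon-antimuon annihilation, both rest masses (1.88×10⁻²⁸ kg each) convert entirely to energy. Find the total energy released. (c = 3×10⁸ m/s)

Both particles have the same rest mass, so total mass = 2m
E = 2m·c² = 2 × 1.88×10⁻²⁸ × (3×10⁸)²
= 2 × 1.88×10⁻²⁸ × 9×10¹⁶
= 3.384×10⁻¹¹ J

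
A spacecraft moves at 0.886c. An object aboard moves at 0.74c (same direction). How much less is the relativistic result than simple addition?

Classical: u' + v = 0.74 + 0.886 = 1.626c
Relativistic: u = (0.74 + 0.886)/(1 + 0.65564) = 1.626/1.65564 = 0.9821c
Difference: 1.626 - 0.9821 = 0.6439c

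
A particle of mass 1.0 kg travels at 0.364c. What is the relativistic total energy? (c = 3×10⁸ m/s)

γ = 1/√(1 - 0.364²) = 1.0737
mc² = 1.0 × (3×10⁸)² = 9.000×10¹⁶ J
E = γmc² = 1.0737 × 9.000×10¹⁶ = 9.663×10¹⁶ J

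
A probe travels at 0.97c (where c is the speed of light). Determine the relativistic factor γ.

v/c = 0.97, so (v/c)² = 0.9409
1 - (v/c)² = 0.0591
γ = 1/√(0.0591) = 4.113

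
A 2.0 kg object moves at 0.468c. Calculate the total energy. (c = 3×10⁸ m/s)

γ = 1/√(1 - 0.468²) = 1.1316
mc² = 2.0 × (3×10⁸)² = 1.800×10¹⁷ J
E = γmc² = 1.1316 × 1.800×10¹⁷ = 2.037×10¹⁷ J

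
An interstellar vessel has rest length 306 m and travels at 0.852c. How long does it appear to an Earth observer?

Proper length L₀ = 306 m
γ = 1/√(1 - 0.852²) = 1.910
L = L₀/γ = 306/1.910 = 160.2 m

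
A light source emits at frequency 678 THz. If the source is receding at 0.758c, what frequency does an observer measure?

β = v/c = 0.758
(1-β)/(1+β) = 0.242/1.758 = 0.137656
Doppler factor = √(0.137656) = 0.37102
f_obs = 678 × 0.37102 = 251.6 THz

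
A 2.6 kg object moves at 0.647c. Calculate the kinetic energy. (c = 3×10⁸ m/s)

γ = 1/√(1 - 0.647²) = 1.3115
γ - 1 = 0.3115
KE = (γ-1)mc² = 0.3115 × 2.6 × (3×10⁸)² = 7.289×10¹⁶ J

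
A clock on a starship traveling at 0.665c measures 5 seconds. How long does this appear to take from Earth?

Proper time Δt₀ = 5 seconds
γ = 1/√(1 - 0.665²) = 1.339
Δt = γΔt₀ = 1.339 × 5 = 6.695 seconds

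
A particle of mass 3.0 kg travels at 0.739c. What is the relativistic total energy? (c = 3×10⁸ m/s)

γ = 1/√(1 - 0.739²) = 1.4843
mc² = 3.0 × (3×10⁸)² = 2.700×10¹⁷ J
E = γmc² = 1.4843 × 2.700×10¹⁷ = 4.008×10¹⁷ J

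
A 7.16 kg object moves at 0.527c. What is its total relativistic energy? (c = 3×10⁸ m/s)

γ = 1/√(1 - 0.527²) = 1.17666
mc² = 7.16 × (3×10⁸)² = 6.444×10¹⁷ J
E = γmc² = 1.17666 × 6.444×10¹⁷ = 7.582×10¹⁷ J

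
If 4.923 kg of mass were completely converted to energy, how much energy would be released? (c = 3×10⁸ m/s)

Using E = mc²:
c² = (3×10⁸)² = 9×10¹⁶ m²/s²
E = 4.923 × 9×10¹⁶ = 4.431×10¹⁷ J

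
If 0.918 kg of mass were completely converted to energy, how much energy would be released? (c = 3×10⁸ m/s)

Using E = mc²:
c² = (3×10⁸)² = 9×10¹⁶ m²/s²
E = 0.918 × 9×10¹⁶ = 8.262×10¹⁶ J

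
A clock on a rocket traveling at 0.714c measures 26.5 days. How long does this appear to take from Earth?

Proper time Δt₀ = 26.5 days
γ = 1/√(1 - 0.714²) = 1.4283
Δt = γΔt₀ = 1.4283 × 26.5 = 37.85 days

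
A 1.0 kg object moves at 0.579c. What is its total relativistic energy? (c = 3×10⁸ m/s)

γ = 1/√(1 - 0.579²) = 1.227
mc² = 1.0 × (3×10⁸)² = 9.000×10¹⁶ J
E = γmc² = 1.227 × 9.000×10¹⁶ = 1.104×10¹⁷ J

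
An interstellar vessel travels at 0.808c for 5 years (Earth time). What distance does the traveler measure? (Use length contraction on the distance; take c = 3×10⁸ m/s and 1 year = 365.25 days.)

Earth distance: d = v × t = 0.808c × 5 yr = 3.8248×10¹⁶ m
γ = 1.6973
d' = d/γ = 3.8248×10¹⁶/1.6973 = 2.253×10¹⁶ m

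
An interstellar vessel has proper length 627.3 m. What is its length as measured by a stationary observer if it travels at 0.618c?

Proper length L₀ = 627.3 m
γ = 1/√(1 - 0.618²) = 1.272
L = L₀/γ = 627.3/1.272 = 493.2 m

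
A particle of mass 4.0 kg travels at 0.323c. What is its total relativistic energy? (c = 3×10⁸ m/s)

γ = 1/√(1 - 0.323²) = 1.0566
mc² = 4.0 × (3×10⁸)² = 3.600×10¹⁷ J
E = γmc² = 1.0566 × 3.600×10¹⁷ = 3.804×10¹⁷ J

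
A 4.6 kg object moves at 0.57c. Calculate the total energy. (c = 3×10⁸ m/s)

γ = 1/√(1 - 0.57²) = 1.2171
mc² = 4.6 × (3×10⁸)² = 4.140×10¹⁷ J
E = γmc² = 1.2171 × 4.140×10¹⁷ = 5.039×10¹⁷ J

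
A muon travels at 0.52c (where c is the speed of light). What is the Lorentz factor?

v/c = 0.52, so (v/c)² = 0.2704
1 - (v/c)² = 0.7296
γ = 1/√(0.7296) = 1.171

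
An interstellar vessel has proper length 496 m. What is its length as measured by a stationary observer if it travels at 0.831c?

Proper length L₀ = 496 m
γ = 1/√(1 - 0.831²) = 1.798
L = L₀/γ = 496/1.798 = 275.9 m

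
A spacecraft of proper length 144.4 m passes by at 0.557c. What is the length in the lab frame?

Proper length L₀ = 144.4 m
γ = 1/√(1 - 0.557²) = 1.204
L = L₀/γ = 144.4/1.204 = 119.9 m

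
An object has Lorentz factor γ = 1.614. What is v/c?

From γ = 1/√(1 - v²/c²):
1/γ² = 1/1.614² = 0.3839
v²/c² = 1 - 0.3839 = 0.6161
v/c = √(0.6161) = 0.7849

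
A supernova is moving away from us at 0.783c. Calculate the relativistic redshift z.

β = 0.783
(1+β)/(1-β) = 1.783/0.217 = 8.2166
√(8.2166) = 2.866
z = 2.866 - 1 = 1.866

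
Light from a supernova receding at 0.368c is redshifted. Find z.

β = 0.368
(1+β)/(1-β) = 1.368/0.632 = 2.16456
√(2.16456) = 1.4712
z = 1.4712 - 1 = 0.4712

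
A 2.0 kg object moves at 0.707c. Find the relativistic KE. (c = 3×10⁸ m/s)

γ = 1/√(1 - 0.707²) = 1.414
γ - 1 = 0.4140
KE = (γ-1)mc² = 0.4140 × 2.0 × (3×10⁸)² = 7.452×10¹⁶ J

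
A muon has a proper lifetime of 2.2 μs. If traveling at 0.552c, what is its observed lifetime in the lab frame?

Proper lifetime τ₀ = 2.2 μs
γ = 1/√(1 - 0.552²) = 1.199
τ = γτ₀ = 1.199 × 2.2 μs = 2.638 μs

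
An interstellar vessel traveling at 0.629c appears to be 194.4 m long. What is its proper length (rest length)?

Contracted length L = 194.4 m
γ = 1/√(1 - 0.629²) = 1.2863
L₀ = γL = 1.2863 × 194.4 = 250.1 m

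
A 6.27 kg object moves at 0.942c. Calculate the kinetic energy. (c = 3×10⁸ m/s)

γ = 1/√(1 - 0.942²) = 2.980
γ - 1 = 1.980
KE = (γ-1)mc² = 1.980 × 6.27 × (3×10⁸)² = 1.117×10¹⁸ J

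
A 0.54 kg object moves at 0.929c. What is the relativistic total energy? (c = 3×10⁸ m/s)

γ = 1/√(1 - 0.929²) = 2.702
mc² = 0.54 × (3×10⁸)² = 4.860×10¹⁶ J
E = γmc² = 2.702 × 4.860×10¹⁶ = 1.313×10¹⁷ J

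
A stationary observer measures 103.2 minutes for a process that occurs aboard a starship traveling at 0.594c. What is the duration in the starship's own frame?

Dilated time Δt = 103.2 minutes
γ = 1/√(1 - 0.594²) = 1.243
Δt₀ = Δt/γ = 103.2/1.243 = 83.02 minutes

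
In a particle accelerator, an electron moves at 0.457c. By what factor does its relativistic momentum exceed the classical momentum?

p_rel = γmv, p_class = mv
Ratio = γ = 1/√(1 - 0.457²)
= 1/√(0.791151) = 1.124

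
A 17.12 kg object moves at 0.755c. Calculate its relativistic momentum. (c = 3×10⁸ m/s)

γ = 1/√(1 - 0.755²) = 1.52503
v = 0.755 × 3×10⁸ = 2.265×10⁸ m/s
p = γmv = 1.52503 × 17.12 × 2.265×10⁸ = 5.914×10⁹ kg·m/s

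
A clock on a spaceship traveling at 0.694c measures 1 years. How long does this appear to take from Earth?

Proper time Δt₀ = 1 years
γ = 1/√(1 - 0.694²) = 1.389
Δt = γΔt₀ = 1.389 × 1 = 1.389 years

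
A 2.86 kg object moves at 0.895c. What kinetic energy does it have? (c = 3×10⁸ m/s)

γ = 1/√(1 - 0.895²) = 2.2418
γ - 1 = 1.2418
KE = (γ-1)mc² = 1.2418 × 2.86 × (3×10⁸)² = 3.196×10¹⁷ J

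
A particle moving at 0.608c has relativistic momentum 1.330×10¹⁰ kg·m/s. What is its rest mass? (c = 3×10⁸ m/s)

γ = 1/√(1 - 0.608²) = 1.2595
v = 0.608 × 3×10⁸ = 1.824×10⁸ m/s
m = p/(γv) = 1.330×10¹⁰/(1.2595 × 1.824×10⁸) = 57.89 kg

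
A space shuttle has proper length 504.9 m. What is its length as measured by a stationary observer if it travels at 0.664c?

Proper length L₀ = 504.9 m
γ = 1/√(1 - 0.664²) = 1.3374
L = L₀/γ = 504.9/1.3374 = 377.5 m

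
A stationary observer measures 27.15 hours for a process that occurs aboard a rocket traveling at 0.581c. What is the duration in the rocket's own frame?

Dilated time Δt = 27.15 hours
γ = 1/√(1 - 0.581²) = 1.2286
Δt₀ = Δt/γ = 27.15/1.2286 = 22.10 hours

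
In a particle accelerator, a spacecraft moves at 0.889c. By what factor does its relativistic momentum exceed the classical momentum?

p_rel = γmv, p_class = mv
Ratio = γ = 1/√(1 - 0.889²)
= 1/√(0.209679) = 2.184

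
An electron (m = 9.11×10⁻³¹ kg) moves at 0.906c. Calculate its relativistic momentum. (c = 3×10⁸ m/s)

γ = 1/√(1 - 0.906²) = 2.3625
v = 0.906 × 3×10⁸ = 2.718×10⁸ m/s
p = γmv = 2.3625 × 9.11×10⁻³¹ × 2.718×10⁸ = 5.850×10⁻²² kg·m/s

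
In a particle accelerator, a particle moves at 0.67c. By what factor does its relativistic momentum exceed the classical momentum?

p_rel = γmv, p_class = mv
Ratio = γ = 1/√(1 - 0.67²)
= 1/√(0.5511) = 1.347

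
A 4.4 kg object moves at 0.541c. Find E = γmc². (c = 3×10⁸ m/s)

γ = 1/√(1 - 0.541²) = 1.18903
mc² = 4.4 × (3×10⁸)² = 3.960×10¹⁷ J
E = γmc² = 1.18903 × 3.960×10¹⁷ = 4.709×10¹⁷ J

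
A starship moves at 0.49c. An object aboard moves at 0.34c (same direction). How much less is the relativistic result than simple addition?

Classical: u' + v = 0.34 + 0.49 = 0.83c
Relativistic: u = (0.34 + 0.49)/(1 + 0.1666) = 0.83/1.1666 = 0.7115c
Difference: 0.83 - 0.7115 = 0.1185c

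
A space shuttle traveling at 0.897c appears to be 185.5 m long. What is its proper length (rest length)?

Contracted length L = 185.5 m
γ = 1/√(1 - 0.897²) = 2.2623
L₀ = γL = 2.2623 × 185.5 = 419.7 m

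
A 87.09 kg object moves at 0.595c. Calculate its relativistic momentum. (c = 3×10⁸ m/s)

γ = 1/√(1 - 0.595²) = 1.244
v = 0.595 × 3×10⁸ = 1.785×10⁸ m/s
p = γmv = 1.244 × 87.09 × 1.785×10⁸ = 1.934×10¹⁰ kg·m/s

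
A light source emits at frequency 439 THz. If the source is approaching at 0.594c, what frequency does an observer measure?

β = v/c = 0.594
(1+β)/(1-β) = 1.594/0.406 = 3.9261
Doppler factor = √(3.9261) = 1.98144
f_obs = 439 × 1.98144 = 869.9 THz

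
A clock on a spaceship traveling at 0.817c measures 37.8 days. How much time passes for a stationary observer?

Proper time Δt₀ = 37.8 days
γ = 1/√(1 - 0.817²) = 1.734
Δt = γΔt₀ = 1.734 × 37.8 = 65.55 days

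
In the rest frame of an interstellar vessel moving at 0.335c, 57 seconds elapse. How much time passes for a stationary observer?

Proper time Δt₀ = 57 seconds
γ = 1/√(1 - 0.335²) = 1.06133
Δt = γΔt₀ = 1.06133 × 57 = 60.50 seconds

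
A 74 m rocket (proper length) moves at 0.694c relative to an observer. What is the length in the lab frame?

Proper length L₀ = 74 m
γ = 1/√(1 - 0.694²) = 1.389
L = L₀/γ = 74/1.389 = 53.28 m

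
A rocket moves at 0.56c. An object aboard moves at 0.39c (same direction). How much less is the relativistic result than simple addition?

Classical: u' + v = 0.39 + 0.56 = 0.95c
Relativistic: u = (0.39 + 0.56)/(1 + 0.2184) = 0.95/1.2184 = 0.7797c
Difference: 0.95 - 0.7797 = 0.1703c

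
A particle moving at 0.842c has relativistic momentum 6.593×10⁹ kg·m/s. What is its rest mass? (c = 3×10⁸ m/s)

γ = 1/√(1 - 0.842²) = 1.854
v = 0.842 × 3×10⁸ = 2.526×10⁸ m/s
m = p/(γv) = 6.593×10⁹/(1.854 × 2.526×10⁸) = 14.08 kg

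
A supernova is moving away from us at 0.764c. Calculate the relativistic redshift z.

β = 0.764
(1+β)/(1-β) = 1.764/0.236 = 7.475
√(7.475) = 2.734
z = 2.734 - 1 = 1.734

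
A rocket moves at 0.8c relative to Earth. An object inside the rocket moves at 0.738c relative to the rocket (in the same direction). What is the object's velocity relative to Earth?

u = (u' + v)/(1 + u'v/c²)
Numerator: 0.738 + 0.8 = 1.538
Denominator: 1 + 0.5904 = 1.5904
u = 1.538/1.5904 = 0.9671c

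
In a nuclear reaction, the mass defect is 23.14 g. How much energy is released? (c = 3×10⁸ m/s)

Convert mass defect: Δm = 23.14 g = 0.02314 kg
E = Δm·c² = 0.02314 × (3×10⁸)²
= 0.02314 × 9×10¹⁶ = 2.083×10¹⁵ J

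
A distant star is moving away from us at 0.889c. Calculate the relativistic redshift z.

β = 0.889
(1+β)/(1-β) = 1.889/0.111 = 17.018
√(17.018) = 4.125
z = 4.125 - 1 = 3.125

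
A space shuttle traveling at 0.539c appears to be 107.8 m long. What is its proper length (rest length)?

Contracted length L = 107.8 m
γ = 1/√(1 - 0.539²) = 1.187
L₀ = γL = 1.187 × 107.8 = 128.0 m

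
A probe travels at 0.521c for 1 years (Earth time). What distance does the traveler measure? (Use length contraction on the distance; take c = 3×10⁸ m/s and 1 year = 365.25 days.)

Earth distance: d = v × t = 0.521c × 1 yr = 4.9325×10¹⁵ m
γ = 1.1716
d' = d/γ = 4.9325×10¹⁵/1.1716 = 4.210×10¹⁵ m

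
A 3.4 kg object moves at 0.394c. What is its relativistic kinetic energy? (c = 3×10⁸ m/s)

γ = 1/√(1 - 0.394²) = 1.08801
γ - 1 = 0.08801
KE = (γ-1)mc² = 0.08801 × 3.4 × (3×10⁸)² = 2.693×10¹⁶ J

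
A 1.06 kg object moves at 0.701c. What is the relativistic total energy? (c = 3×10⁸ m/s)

γ = 1/√(1 - 0.701²) = 1.402
mc² = 1.06 × (3×10⁸)² = 9.540×10¹⁶ J
E = γmc² = 1.402 × 9.540×10¹⁶ = 1.338×10¹⁷ J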